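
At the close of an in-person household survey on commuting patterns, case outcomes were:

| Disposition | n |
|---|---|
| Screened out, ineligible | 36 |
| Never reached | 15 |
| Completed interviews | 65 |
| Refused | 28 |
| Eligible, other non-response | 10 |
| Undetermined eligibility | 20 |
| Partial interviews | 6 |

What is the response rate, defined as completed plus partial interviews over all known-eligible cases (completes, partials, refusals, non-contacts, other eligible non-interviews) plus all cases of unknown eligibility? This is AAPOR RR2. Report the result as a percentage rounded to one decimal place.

49.3%

Numerator: 65 + 6 = 71
Denom: 65 + 6 + 28 + 15 + 10 + 20 = 144
RR2 = 71 / 144 = 0.4931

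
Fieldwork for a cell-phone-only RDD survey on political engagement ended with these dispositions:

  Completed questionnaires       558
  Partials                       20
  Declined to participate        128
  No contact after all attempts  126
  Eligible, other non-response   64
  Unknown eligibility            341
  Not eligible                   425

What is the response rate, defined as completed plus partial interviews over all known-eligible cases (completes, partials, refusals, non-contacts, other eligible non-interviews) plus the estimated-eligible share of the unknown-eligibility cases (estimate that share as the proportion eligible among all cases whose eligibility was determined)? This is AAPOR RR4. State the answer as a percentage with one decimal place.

Num = 558 + 20 = 578
Determined eligible = 558 + 20 + 128 + 126 + 64 = 896
e = 896 / (896 + 425) = 896 / 1321 = 0.6783
Eligible share of unknowns = 0.6783 × 341 = 231.30
Base = 896 + 231.30 = 1127.30
RR4 = 578 / 1127.30 = 0.5127

51.3%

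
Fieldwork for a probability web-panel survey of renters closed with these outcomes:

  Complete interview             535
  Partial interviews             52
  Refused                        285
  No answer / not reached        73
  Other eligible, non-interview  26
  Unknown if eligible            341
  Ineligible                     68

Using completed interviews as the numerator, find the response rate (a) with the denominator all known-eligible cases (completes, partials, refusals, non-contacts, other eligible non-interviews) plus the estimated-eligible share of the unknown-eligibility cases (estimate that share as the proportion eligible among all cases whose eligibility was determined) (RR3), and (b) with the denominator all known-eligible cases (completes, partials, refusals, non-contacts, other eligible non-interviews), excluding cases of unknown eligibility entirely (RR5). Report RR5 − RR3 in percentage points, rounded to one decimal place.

13.6

Top = 535
Determined eligible = 535 + 52 + 285 + 73 + 26 = 971
e = 971 / (971 + 68) = 971 / 1039 = 0.9346
Estimated eligible among unknowns = 0.9346 × 341 = 318.70
Base = 971 + 318.70 = 1289.70
RR3 = 535 / 1289.70 = 0.4148
Base = 535 + 52 + 285 + 73 + 26 = 971
RR5 = 535 / 971 = 0.5510
Difference = 55.10 − 41.48 = 13.62 percentage points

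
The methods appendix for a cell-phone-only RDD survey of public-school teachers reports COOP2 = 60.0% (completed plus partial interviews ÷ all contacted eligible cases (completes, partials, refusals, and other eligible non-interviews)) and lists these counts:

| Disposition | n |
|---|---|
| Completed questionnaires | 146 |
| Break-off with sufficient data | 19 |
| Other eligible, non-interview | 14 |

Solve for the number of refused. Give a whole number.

Numerator → 146 + 19 = 165
COOP2 = 165 / D = 0.600
D = 165 / 0.600 = 275.0
Remaining denominator categories sum to 179
refused = 275.0 − 179 ≈ 96

96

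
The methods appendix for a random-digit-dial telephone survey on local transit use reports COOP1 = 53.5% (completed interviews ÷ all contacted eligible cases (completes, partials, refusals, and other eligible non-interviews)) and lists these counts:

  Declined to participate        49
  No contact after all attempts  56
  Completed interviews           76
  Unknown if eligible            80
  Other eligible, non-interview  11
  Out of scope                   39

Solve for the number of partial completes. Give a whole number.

COOP1 = 76 / D = 0.535
D = 76 / 0.535 = 142.1
Other denominator terms total 136
partial completes = 142.1 − 136 ≈ 6

6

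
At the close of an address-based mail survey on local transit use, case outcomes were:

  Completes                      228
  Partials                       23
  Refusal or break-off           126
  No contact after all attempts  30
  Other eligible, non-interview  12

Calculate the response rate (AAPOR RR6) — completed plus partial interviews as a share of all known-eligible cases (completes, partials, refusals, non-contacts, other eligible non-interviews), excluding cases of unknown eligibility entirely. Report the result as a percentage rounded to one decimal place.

Numerator = 228 + 23 = 251
Denom = 228 + 23 + 126 + 30 + 12 = 419
RR6 = 251 / 419 = 0.5990

59.9%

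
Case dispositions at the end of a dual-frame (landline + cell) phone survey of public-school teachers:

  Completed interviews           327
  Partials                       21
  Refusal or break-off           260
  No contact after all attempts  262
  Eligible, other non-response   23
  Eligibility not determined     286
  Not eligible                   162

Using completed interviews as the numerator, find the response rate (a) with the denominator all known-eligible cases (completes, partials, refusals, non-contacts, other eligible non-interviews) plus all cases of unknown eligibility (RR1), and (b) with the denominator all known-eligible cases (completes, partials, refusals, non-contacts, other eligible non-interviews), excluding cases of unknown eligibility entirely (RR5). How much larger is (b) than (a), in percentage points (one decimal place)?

8.9

Num → 327
Base → 327 + 21 + 260 + 262 + 23 + 286 = 1179
RR1 = 327 / 1179 = 0.2774
Base → 327 + 21 + 260 + 262 + 23 = 893
RR5 = 327 / 893 = 0.3662
Difference = 36.62 − 27.74 = 8.88 percentage points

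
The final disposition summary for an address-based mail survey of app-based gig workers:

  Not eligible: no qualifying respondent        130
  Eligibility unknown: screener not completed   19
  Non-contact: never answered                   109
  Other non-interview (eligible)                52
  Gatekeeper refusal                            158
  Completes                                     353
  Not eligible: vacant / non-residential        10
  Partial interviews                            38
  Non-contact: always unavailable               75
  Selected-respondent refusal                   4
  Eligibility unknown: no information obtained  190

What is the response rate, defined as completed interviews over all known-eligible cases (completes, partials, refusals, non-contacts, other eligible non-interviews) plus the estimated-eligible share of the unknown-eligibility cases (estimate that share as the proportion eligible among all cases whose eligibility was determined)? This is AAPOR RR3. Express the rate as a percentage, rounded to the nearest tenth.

36.5%

Refusals = 158 + 4 = 162
Non-contacts = 109 + 75 = 184
Undetermined eligibility = 19 + 190 = 209
Not eligible = 130 + 10 = 140
Numerator: 353
Eligible (known): 353 + 38 + 162 + 184 + 52 = 789
e = 789 / (789 + 140) = 789 / 929 = 0.8493
Estimated eligible among unknowns: 0.8493 × 209 = 177.50
Base: 789 + 177.50 = 966.50
RR3 = 353 / 966.50 = 0.3652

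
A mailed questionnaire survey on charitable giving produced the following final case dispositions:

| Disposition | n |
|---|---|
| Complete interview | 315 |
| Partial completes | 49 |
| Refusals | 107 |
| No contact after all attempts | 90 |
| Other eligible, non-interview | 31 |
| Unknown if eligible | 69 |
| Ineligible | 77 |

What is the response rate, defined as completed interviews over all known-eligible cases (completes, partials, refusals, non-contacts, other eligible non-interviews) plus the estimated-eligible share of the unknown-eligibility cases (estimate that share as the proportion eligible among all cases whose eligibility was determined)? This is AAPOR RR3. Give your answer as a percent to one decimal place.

48.2%

Top = 315
Eligible (known) = 315 + 49 + 107 + 90 + 31 = 592
e = 592 / (592 + 77) = 592 / 669 = 0.8849
Estimated eligible among unknowns = 0.8849 × 69 = 61.06
Denom = 592 + 61.06 = 653.06
RR3 = 315 / 653.06 = 0.4823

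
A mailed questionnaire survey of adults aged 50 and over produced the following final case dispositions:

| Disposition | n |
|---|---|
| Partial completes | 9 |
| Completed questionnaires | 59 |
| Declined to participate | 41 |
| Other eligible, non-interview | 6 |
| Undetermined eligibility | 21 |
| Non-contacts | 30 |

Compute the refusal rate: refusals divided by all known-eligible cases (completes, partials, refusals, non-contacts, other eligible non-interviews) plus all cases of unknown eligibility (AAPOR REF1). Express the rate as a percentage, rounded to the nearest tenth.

Numerator: 41
Denom: 59 + 9 + 41 + 30 + 6 + 21 = 166
REF1 = 41 / 166 = 0.2470

24.7%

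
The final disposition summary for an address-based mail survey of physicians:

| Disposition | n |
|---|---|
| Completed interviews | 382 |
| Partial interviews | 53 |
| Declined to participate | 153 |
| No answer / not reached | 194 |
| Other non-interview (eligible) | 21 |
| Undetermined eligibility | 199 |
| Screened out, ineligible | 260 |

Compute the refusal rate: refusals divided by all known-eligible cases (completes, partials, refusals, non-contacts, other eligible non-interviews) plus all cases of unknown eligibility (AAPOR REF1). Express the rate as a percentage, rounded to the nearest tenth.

Num → 153
Denominator → 382 + 53 + 153 + 194 + 21 + 199 = 1002
REF1 = 153 / 1002 = 0.1527

15.3%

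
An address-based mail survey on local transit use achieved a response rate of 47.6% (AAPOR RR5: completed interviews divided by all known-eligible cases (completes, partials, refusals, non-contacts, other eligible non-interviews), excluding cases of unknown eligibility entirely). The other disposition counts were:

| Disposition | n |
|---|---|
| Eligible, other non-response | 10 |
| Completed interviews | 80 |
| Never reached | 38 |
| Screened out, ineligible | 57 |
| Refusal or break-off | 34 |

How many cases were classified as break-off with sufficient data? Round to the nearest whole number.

6

RR5 = 80 / D = 0.476
D = 80 / 0.476 = 168.1
Remaining denominator categories sum to 162
break-off with sufficient data = 168.1 − 162 ≈ 6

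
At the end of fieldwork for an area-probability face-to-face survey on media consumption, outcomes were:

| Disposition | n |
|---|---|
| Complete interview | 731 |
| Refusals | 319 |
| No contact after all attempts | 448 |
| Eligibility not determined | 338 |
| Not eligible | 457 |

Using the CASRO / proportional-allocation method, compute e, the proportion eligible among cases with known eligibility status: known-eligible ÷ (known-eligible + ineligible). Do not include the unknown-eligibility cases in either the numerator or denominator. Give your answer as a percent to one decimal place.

76.6%

Known eligible: 731 + 319 + 448 = 1498
e = 1498 / (1498 + 457) = 1498 / 1955 = 0.7662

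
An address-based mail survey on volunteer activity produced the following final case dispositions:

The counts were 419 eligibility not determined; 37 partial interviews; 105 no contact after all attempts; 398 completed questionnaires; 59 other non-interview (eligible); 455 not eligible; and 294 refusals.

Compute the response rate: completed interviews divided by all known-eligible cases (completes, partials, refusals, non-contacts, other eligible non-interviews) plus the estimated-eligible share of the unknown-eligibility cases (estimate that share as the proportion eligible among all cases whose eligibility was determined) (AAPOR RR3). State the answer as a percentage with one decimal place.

34.0%

Numerator = 398
Known eligible = 398 + 37 + 294 + 105 + 59 = 893
e = 893 / (893 + 455) = 893 / 1348 = 0.6625
Eligible share of unknowns = 0.6625 × 419 = 277.59
Base = 893 + 277.59 = 1170.59
RR3 = 398 / 1170.59 = 0.3400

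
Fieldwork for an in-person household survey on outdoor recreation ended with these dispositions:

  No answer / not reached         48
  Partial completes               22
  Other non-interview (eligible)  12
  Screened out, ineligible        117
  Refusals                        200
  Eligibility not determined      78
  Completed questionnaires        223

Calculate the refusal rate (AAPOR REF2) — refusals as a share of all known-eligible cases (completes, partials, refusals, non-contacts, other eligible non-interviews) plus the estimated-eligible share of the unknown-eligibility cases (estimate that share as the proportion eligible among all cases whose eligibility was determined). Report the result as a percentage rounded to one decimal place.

35.2%

Numerator: 200
Eligible (known): 223 + 22 + 200 + 48 + 12 = 505
e = 505 / (505 + 117) = 505 / 622 = 0.8119
Estimated eligible among unknowns: 0.8119 × 78 = 63.33
Denominator: 505 + 63.33 = 568.33
REF2 = 200 / 568.33 = 0.3519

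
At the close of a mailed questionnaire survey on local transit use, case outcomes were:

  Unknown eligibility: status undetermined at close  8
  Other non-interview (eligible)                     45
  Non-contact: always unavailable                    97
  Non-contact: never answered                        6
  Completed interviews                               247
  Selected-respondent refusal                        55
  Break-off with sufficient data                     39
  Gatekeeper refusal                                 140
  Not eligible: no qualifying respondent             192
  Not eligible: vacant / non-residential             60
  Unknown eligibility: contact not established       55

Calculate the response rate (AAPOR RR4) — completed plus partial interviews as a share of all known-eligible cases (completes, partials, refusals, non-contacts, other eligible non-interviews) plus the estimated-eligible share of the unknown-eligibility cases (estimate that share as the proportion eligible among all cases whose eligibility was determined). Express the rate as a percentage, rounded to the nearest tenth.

42.4%

Declined to participate = 140 + 55 = 195
Never reached = 6 + 97 = 103
Unknown eligibility = 55 + 8 = 63
Ineligible = 192 + 60 = 252
Numerator: 247 + 39 = 286
Known eligible: 247 + 39 + 195 + 103 + 45 = 629
e = 629 / (629 + 252) = 629 / 881 = 0.7140
Estimated eligible among unknowns: 0.7140 × 63 = 44.98
Base: 629 + 44.98 = 673.98
RR4 = 286 / 673.98 = 0.4243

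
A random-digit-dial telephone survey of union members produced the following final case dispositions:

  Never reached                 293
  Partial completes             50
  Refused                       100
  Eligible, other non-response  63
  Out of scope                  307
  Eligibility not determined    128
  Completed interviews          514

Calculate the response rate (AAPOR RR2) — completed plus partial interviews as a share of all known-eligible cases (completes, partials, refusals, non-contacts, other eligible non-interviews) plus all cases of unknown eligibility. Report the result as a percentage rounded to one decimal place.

49.1%

Top = 514 + 50 = 564
Denom = 514 + 50 + 100 + 293 + 63 + 128 = 1148
RR2 = 564 / 1148 = 0.4913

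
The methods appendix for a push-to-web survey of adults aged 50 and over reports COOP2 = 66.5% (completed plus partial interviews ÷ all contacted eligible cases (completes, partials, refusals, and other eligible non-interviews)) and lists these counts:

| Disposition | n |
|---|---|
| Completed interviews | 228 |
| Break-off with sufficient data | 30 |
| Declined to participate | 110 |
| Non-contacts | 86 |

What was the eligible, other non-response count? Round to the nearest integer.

Num: 228 + 30 = 258
COOP2 = 258 / D = 0.665
D = 258 / 0.665 = 388.0
Other denominator terms total 368
eligible, other non-response = 388.0 − 368 ≈ 20

20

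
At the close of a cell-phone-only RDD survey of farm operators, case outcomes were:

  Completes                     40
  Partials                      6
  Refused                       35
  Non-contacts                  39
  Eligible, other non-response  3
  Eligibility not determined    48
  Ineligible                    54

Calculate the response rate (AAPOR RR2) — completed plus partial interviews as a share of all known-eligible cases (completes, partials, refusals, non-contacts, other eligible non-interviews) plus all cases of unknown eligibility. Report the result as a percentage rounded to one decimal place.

26.9%

Numerator = 40 + 6 = 46
Denominator = 40 + 6 + 35 + 39 + 3 + 48 = 171
RR2 = 46 / 171 = 0.2690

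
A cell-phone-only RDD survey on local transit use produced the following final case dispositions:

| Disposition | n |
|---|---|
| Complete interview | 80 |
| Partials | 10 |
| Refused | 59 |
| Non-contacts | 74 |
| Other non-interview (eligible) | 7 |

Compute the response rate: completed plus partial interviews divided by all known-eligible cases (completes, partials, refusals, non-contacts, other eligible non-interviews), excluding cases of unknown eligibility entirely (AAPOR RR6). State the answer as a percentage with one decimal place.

Num → 80 + 10 = 90
Denom → 80 + 10 + 59 + 74 + 7 = 230
RR6 = 90 / 230 = 0.3913

39.1%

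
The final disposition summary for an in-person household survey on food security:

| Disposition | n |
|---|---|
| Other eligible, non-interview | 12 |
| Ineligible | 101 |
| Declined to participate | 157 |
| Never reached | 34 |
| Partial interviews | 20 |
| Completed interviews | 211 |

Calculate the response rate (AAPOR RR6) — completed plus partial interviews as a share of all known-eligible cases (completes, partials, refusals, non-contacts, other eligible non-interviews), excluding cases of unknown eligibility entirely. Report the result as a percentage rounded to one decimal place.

53.2%

Numerator = 211 + 20 = 231
Base = 211 + 20 + 157 + 34 + 12 = 434
RR6 = 231 / 434 = 0.5323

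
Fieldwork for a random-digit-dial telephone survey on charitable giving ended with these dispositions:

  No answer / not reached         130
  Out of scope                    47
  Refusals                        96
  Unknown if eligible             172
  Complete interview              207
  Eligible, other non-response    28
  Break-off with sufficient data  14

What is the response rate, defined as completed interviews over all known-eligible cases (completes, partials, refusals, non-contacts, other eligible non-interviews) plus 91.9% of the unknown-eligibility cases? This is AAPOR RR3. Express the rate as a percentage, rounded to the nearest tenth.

Top: 207
Eligible (known): 207 + 14 + 96 + 130 + 28 = 475
e × U: 0.9190 × 172 = 158.07
Denom: 475 + 158.07 = 633.07
RR3 = 207 / 633.07 = 0.3270

32.7%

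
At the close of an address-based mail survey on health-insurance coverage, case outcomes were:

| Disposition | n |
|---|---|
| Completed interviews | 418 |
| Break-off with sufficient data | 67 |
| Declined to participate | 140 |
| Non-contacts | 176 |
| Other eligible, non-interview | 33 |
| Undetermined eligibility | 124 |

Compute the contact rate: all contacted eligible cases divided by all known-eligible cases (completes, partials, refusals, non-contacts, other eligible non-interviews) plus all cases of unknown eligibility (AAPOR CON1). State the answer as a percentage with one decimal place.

68.7%

Num = 418 + 67 + 140 + 33 = 658
Denominator = 418 + 67 + 140 + 176 + 33 + 124 = 958
CON1 = 658 / 958 = 0.6868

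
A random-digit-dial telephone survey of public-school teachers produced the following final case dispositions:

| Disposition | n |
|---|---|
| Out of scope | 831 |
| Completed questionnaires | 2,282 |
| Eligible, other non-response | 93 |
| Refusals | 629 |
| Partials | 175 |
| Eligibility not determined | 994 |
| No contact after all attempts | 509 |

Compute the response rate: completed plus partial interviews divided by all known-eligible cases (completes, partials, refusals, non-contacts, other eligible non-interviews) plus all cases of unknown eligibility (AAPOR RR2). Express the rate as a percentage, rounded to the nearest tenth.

52.5%

Numerator = 2282 + 175 = 2457
Base = 2282 + 175 + 629 + 509 + 93 + 994 = 4682
RR2 = 2457 / 4682 = 0.5248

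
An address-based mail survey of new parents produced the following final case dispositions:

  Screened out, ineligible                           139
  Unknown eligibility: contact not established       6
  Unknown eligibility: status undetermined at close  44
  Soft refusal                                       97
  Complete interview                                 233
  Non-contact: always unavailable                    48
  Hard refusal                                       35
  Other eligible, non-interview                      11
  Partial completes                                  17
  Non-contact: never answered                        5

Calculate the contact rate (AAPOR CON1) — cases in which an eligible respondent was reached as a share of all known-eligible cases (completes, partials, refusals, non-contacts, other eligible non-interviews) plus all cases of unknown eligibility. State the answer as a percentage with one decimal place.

Refusals = 35 + 97 = 132
Never reached = 5 + 48 = 53
Undetermined eligibility = 6 + 44 = 50
Num = 233 + 17 + 132 + 11 = 393
Denom = 233 + 17 + 132 + 53 + 11 + 50 = 496
CON1 = 393 / 496 = 0.7923

79.2%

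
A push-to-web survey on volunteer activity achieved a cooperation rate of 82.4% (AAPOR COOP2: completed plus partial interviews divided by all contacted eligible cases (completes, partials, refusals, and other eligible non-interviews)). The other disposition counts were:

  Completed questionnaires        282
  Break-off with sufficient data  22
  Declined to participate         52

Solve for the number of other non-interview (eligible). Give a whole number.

Numerator = 282 + 22 = 304
COOP2 = 304 / D = 0.824
D = 304 / 0.824 = 368.9
Remaining denominator categories sum to 356
other non-interview (eligible) = 368.9 − 356 ≈ 13

13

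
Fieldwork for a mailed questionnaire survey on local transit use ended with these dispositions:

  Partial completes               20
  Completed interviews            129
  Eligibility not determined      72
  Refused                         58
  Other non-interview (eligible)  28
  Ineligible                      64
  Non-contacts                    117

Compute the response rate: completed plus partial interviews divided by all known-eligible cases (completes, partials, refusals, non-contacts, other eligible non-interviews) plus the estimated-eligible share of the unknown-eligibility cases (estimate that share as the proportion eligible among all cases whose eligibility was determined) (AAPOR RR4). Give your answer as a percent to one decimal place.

Num → 129 + 20 = 149
Known eligible → 129 + 20 + 58 + 117 + 28 = 352
e = 352 / (352 + 64) = 352 / 416 = 0.8462
Estimated eligible among unknowns → 0.8462 × 72 = 60.93
Denominator → 352 + 60.93 = 412.93
RR4 = 149 / 412.93 = 0.3608

36.1%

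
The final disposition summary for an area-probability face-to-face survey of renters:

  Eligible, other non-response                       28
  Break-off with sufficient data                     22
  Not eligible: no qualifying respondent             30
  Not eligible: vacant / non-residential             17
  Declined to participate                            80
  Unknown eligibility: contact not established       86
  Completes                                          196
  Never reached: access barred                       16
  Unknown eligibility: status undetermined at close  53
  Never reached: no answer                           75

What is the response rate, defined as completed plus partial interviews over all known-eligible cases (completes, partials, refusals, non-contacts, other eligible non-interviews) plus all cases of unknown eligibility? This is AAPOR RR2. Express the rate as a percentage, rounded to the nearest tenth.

39.2%

No answer / not reached = 75 + 16 = 91
Undetermined eligibility = 86 + 53 = 139
Not eligible = 30 + 17 = 47
Num → 196 + 22 = 218
Denom → 196 + 22 + 80 + 91 + 28 + 139 = 556
RR2 = 218 / 556 = 0.3921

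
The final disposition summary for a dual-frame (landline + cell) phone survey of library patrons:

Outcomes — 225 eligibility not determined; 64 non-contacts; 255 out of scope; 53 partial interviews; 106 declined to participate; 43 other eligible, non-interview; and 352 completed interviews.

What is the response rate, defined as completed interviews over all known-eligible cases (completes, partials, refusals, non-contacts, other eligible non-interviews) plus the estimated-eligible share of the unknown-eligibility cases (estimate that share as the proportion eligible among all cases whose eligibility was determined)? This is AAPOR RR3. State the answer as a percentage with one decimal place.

45.3%

Num = 352
Known eligible = 352 + 53 + 106 + 64 + 43 = 618
e = 618 / (618 + 255) = 618 / 873 = 0.7079
e × U = 0.7079 × 225 = 159.28
Base = 618 + 159.28 = 777.28
RR3 = 352 / 777.28 = 0.4529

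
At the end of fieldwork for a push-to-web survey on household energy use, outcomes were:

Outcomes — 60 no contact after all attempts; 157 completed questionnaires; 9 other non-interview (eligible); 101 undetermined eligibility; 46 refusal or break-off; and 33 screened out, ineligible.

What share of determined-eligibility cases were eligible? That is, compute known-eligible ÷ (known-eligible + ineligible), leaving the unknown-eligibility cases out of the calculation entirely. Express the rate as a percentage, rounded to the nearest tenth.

89.2%

Eligible (known): 157 + 46 + 60 + 9 = 272
e = 272 / (272 + 33) = 272 / 305 = 0.8918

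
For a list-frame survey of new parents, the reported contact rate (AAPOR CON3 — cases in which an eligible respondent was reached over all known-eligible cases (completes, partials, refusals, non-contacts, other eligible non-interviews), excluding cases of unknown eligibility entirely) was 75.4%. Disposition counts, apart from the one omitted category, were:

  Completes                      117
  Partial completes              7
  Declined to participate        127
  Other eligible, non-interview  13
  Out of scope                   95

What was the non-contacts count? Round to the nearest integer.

86

Num: 117 + 7 + 127 + 13 = 264
CON3 = 264 / D = 0.754
D = 264 / 0.754 = 350.1
Remaining denominator categories sum to 264
non-contacts = 350.1 − 264 ≈ 86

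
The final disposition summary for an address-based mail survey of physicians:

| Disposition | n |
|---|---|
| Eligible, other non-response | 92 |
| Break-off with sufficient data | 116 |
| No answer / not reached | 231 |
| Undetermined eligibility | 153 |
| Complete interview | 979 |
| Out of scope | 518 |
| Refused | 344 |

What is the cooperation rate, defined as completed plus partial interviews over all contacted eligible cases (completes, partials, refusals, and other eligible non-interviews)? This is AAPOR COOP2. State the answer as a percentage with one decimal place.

71.5%

Num: 979 + 116 = 1095
Denominator: 979 + 116 + 344 + 92 = 1531
COOP2 = 1095 / 1531 = 0.7152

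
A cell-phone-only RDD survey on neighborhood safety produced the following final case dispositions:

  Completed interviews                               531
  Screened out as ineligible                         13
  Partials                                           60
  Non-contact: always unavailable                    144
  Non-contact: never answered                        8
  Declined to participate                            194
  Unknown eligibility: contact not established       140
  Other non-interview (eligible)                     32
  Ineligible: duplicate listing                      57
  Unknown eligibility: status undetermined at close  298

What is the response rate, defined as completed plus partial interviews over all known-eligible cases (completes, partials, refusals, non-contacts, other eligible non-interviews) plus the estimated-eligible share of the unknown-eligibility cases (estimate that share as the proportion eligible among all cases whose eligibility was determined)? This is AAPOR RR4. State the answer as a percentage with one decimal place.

42.9%

No contact after all attempts = 8 + 144 = 152
Eligibility not determined = 140 + 298 = 438
Screened out, ineligible = 13 + 57 = 70
Numerator: 531 + 60 = 591
Known eligible: 531 + 60 + 194 + 152 + 32 = 969
e = 969 / (969 + 70) = 969 / 1039 = 0.9326
Estimated eligible among unknowns: 0.9326 × 438 = 408.48
Denominator: 969 + 408.48 = 1377.48
RR4 = 591 / 1377.48 = 0.4290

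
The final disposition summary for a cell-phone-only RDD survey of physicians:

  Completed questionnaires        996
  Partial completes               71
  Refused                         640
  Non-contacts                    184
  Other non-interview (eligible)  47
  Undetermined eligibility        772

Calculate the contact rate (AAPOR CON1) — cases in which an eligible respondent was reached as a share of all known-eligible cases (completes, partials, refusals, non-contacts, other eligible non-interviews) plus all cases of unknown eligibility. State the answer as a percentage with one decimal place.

64.7%

Top → 996 + 71 + 640 + 47 = 1754
Denom → 996 + 71 + 640 + 184 + 47 + 772 = 2710
CON1 = 1754 / 2710 = 0.6472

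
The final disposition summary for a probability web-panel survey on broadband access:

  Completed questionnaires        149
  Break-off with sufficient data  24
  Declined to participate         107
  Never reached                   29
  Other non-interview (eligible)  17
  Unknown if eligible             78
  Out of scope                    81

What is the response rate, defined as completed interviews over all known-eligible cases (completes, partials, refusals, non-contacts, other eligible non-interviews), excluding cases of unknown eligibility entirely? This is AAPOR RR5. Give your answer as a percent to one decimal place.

45.7%

Num: 149
Denom: 149 + 24 + 107 + 29 + 17 = 326
RR5 = 149 / 326 = 0.4571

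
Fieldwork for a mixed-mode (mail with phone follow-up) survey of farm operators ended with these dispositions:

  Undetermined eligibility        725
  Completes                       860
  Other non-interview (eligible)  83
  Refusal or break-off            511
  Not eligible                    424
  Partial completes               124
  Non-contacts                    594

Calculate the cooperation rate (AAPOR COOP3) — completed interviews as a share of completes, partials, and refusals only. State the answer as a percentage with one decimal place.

Num → 860
Denom → 860 + 124 + 511 = 1495
COOP3 = 860 / 1495 = 0.5753

57.5%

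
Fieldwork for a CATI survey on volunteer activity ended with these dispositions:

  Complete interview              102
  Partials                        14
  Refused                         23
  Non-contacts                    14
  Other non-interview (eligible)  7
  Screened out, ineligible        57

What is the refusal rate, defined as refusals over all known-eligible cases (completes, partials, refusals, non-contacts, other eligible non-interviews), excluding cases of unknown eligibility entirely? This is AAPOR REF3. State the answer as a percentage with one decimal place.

Numerator → 23
Denom → 102 + 14 + 23 + 14 + 7 = 160
REF3 = 23 / 160 = 0.1437

14.4%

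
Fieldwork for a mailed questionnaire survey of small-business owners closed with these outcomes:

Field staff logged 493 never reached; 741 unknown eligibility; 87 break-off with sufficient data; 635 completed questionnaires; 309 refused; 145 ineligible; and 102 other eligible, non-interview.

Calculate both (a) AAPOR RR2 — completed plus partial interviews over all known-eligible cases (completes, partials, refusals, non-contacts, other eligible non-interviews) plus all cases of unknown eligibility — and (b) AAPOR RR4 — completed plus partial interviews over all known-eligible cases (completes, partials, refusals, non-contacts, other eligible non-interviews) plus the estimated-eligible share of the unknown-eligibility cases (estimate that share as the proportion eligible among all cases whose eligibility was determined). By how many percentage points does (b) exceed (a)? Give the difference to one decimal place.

0.8

Numerator → 635 + 87 = 722
Denom → 635 + 87 + 309 + 493 + 102 + 741 = 2367
RR2 = 722 / 2367 = 0.3050
Determined eligible → 635 + 87 + 309 + 493 + 102 = 1626
e = 1626 / (1626 + 145) = 1626 / 1771 = 0.9181
Eligible share of unknowns → 0.9181 × 741 = 680.31
Denom → 1626 + 680.31 = 2306.31
RR4 = 722 / 2306.31 = 0.3131
Difference = 31.31 − 30.50 = 0.81 percentage points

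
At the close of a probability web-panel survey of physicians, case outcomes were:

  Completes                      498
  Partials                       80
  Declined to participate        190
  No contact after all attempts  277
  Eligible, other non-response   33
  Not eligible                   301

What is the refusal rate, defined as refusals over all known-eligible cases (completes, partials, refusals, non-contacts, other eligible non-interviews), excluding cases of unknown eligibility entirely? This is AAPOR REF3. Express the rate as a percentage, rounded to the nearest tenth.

Num: 190
Denom: 498 + 80 + 190 + 277 + 33 = 1078
REF3 = 190 / 1078 = 0.1763

17.6%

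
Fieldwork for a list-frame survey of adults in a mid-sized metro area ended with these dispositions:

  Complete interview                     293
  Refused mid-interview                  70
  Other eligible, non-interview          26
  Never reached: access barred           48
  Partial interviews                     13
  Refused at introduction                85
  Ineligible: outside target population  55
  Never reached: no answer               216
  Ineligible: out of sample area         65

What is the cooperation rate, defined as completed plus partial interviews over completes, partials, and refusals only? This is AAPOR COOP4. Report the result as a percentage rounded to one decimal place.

Declined to participate = 85 + 70 = 155
No contact after all attempts = 216 + 48 = 264
Out of scope = 55 + 65 = 120
Numerator: 293 + 13 = 306
Denominator: 293 + 13 + 155 = 461
COOP4 = 306 / 461 = 0.6638

66.4%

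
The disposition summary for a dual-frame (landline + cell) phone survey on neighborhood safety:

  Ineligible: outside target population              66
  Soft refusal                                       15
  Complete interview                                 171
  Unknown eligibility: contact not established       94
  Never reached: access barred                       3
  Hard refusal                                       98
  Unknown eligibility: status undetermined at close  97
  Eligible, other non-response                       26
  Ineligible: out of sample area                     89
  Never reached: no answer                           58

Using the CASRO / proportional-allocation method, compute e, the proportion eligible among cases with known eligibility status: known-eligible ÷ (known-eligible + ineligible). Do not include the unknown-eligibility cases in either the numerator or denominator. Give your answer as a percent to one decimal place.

Refusals = 98 + 15 = 113
No contact after all attempts = 58 + 3 = 61
Unknown eligibility = 94 + 97 = 191
Screened out, ineligible = 66 + 89 = 155
Determined eligible = 171 + 113 + 61 + 26 = 371
e = 371 / (371 + 155) = 371 / 526 = 0.7053

70.5%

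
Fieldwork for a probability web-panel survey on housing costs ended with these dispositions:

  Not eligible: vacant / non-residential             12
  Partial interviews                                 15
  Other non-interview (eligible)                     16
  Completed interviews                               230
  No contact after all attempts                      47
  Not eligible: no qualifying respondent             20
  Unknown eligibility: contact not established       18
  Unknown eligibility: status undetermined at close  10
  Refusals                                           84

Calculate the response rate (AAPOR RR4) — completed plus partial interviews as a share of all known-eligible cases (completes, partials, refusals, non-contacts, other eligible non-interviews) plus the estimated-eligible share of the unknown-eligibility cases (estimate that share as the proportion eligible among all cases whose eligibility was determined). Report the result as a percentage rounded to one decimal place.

Undetermined eligibility = 18 + 10 = 28
Not eligible = 20 + 12 = 32
Top = 230 + 15 = 245
Eligible (known) = 230 + 15 + 84 + 47 + 16 = 392
e = 392 / (392 + 32) = 392 / 424 = 0.9245
e × U = 0.9245 × 28 = 25.89
Denom = 392 + 25.89 = 417.89
RR4 = 245 / 417.89 = 0.5863

58.6%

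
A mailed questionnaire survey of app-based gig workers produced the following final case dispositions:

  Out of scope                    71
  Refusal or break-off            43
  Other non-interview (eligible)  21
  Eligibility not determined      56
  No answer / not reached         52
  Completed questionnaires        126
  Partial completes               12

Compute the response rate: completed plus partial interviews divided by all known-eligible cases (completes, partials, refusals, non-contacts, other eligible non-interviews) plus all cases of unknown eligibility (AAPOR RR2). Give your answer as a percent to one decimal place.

44.5%

Numerator → 126 + 12 = 138
Denom → 126 + 12 + 43 + 52 + 21 + 56 = 310
RR2 = 138 / 310 = 0.4452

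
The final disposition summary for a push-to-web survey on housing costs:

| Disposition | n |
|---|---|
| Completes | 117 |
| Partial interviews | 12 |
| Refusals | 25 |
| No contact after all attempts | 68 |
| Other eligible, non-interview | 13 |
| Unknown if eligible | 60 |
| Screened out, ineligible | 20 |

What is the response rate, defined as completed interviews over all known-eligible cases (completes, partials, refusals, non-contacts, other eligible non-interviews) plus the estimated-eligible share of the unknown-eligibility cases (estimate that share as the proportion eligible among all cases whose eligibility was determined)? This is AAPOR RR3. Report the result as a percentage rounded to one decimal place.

Top → 117
Determined eligible → 117 + 12 + 25 + 68 + 13 = 235
e = 235 / (235 + 20) = 235 / 255 = 0.9216
Eligible share of unknowns → 0.9216 × 60 = 55.30
Denom → 235 + 55.30 = 290.30
RR3 = 117 / 290.30 = 0.4030

40.3%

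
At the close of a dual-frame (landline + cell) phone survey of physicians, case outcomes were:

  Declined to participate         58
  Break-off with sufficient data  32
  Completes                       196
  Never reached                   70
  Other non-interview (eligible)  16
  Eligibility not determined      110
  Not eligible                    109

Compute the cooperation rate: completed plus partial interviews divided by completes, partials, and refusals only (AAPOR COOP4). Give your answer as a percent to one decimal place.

Num: 196 + 32 = 228
Denom: 196 + 32 + 58 = 286
COOP4 = 228 / 286 = 0.7972

79.7%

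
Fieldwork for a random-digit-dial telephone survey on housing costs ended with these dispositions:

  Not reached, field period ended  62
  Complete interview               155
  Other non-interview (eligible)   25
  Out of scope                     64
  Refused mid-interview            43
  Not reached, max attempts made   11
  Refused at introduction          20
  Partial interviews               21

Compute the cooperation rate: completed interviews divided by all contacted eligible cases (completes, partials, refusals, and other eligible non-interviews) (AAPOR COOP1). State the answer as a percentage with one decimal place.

58.7%

Declined to participate = 20 + 43 = 63
Non-contacts = 62 + 11 = 73
Numerator: 155
Denominator: 155 + 21 + 63 + 25 = 264
COOP1 = 155 / 264 = 0.5871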